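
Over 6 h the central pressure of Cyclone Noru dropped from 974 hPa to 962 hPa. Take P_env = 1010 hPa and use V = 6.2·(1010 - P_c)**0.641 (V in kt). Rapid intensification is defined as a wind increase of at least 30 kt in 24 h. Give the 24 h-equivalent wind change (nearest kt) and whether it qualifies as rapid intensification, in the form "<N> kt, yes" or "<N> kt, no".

50 kt, yes

V₁: ΔP = 36, V ≈ 6.2 × 36^0.641 ≈ 61.66 kt.
V₂: ΔP = 48, V ≈ 6.2 × 48^0.641 ≈ 74.14 kt.
ΔV over 6 h = 12.48 kt → 24 h equivalent = 12.48 × 24/6 ≈ 49.92 kt.
50 kt ≥ 30 kt ⇒ rapid intensification.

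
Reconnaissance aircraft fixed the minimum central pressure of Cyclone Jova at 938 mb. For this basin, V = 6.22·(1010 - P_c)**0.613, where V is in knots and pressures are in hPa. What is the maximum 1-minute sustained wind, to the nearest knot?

ΔP = 1010 − 938 = 72 mb.
72^0.613 ≈ 13.758.
V ≈ 6.22 × 13.758 ≈ 85.6 kt.

86 kt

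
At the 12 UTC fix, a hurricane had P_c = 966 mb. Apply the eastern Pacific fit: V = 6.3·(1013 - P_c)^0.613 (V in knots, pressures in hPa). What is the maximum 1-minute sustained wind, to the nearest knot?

ΔP = 1013 − 966 = 47 mb.
47^0.613 ≈ 10.592.
V ≈ 6.3 × 10.592 ≈ 66.7 kt.

67 kt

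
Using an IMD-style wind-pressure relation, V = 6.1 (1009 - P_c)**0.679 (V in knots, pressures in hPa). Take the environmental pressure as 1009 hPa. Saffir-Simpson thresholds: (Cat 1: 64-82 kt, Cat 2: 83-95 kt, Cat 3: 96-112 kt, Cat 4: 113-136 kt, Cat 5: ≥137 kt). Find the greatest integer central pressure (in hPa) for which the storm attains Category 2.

962 hPa

Category 2 begins at V = 83 kt.
Required ΔP = (83/6.1)^(1/0.679) = 13.607^1.473 ≈ 46.74 hPa.
P_c ≤ 1009 − 46.74 = 962.26, so the highest integer P_c is 962 hPa.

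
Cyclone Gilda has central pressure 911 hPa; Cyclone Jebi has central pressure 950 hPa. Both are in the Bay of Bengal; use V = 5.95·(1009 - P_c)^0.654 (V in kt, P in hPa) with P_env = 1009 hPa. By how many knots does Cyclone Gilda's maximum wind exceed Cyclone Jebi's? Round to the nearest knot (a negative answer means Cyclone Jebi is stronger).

34 kt

Cyclone Gilda: ΔP = 98; V ≈ 5.95 × 98^0.654 ≈ 119.34 kt.
Cyclone Jebi: ΔP = 59; V ≈ 5.95 × 59^0.654 ≈ 85.64 kt.
Difference ≈ 119.34 − 85.64 = 33.70 → 34 kt.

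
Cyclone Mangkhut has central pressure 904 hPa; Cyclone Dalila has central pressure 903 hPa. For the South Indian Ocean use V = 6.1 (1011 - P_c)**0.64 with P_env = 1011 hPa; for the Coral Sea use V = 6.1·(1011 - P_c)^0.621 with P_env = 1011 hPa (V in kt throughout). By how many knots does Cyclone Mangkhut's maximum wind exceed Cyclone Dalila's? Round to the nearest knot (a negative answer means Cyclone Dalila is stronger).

10 kt

Cyclone Mangkhut: ΔP = 107; V ≈ 6.1 × 107^0.64 ≈ 121.38 kt.
Cyclone Dalila: ΔP = 108; V ≈ 6.1 × 108^0.621 ≈ 111.71 kt.
Difference ≈ 121.38 − 111.71 = 9.67 → 10 kt.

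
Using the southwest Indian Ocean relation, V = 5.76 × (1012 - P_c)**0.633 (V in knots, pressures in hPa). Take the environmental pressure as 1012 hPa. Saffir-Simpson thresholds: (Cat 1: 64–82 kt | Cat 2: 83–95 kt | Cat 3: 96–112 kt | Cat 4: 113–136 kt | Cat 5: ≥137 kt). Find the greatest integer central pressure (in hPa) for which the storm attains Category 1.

Category 1 begins at V = 64 kt.
Required ΔP = (64/5.76)^(1/0.633) = 11.111^1.580 ≈ 44.88 hPa.
P_c ≤ 1012 − 44.88 = 967.12, so the highest integer P_c is 967 hPa.

967 hPa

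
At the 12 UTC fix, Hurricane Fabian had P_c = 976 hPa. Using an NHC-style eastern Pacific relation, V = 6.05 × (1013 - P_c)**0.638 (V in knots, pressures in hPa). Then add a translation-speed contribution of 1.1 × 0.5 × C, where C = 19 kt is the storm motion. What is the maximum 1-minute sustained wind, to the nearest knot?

71 kt

ΔP = 1013 − 976 = 37 hPa.
37^0.638 ≈ 10.012.
V ≈ 6.05 × 10.012 ≈ 60.6 kt.
Translation term: 1.1 × 0.5 × 19 = 10.45 kt.
Corrected V ≈ 71.05 kt → 71 kt.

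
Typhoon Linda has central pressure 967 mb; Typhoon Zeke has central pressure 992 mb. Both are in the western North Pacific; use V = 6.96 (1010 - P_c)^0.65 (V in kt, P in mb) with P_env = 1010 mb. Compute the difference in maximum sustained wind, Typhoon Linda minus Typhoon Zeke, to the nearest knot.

35 kt

Typhoon Linda: ΔP = 43; V ≈ 6.96 × 43^0.65 ≈ 80.23 kt.
Typhoon Zeke: ΔP = 18; V ≈ 6.96 × 18^0.65 ≈ 45.56 kt.
Difference ≈ 80.23 − 45.56 = 34.67 → 35 kt.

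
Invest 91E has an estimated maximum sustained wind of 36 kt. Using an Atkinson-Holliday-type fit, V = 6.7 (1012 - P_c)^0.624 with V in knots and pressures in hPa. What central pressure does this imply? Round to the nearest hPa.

ΔP = (V / 6.7)^(1/0.624) = (36/6.7)^1.603.
36/6.7 = 5.373; 5.373^1.603 ≈ 14.80 hPa.
P_c = 1012 − 14.80 = 997.20 ≈ 997 hPa.

997 hPa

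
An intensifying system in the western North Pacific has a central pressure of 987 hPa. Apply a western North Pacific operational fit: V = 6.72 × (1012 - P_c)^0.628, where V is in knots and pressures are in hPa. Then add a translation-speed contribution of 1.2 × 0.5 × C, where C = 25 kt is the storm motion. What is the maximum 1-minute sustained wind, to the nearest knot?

66 kt

ΔP = 1012 − 987 = 25 hPa.
25^0.628 ≈ 7.549.
V ≈ 6.72 × 7.549 ≈ 50.7 kt.
Translation term: 1.2 × 0.5 × 25 = 15 kt.
Corrected V ≈ 65.7 kt → 66 kt.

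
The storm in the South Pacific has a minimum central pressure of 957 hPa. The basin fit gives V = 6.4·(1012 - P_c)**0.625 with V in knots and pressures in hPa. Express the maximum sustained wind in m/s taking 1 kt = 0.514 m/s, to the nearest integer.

ΔP = 1012 − 957 = 55 hPa.
V ≈ 6.4 × 55^0.625 = 6.4 × 12.238 ≈ 78.326 kt.
78.326 × 0.514 ≈ 40.26 m/s → 40 m/s.

40 m/s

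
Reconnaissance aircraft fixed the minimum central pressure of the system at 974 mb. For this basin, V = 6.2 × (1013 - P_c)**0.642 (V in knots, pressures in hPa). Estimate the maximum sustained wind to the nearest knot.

65 kt

ΔP = 1013 − 974 = 39 mb.
39^0.642 ≈ 10.507.
V ≈ 6.2 × 10.507 ≈ 65.1 kt.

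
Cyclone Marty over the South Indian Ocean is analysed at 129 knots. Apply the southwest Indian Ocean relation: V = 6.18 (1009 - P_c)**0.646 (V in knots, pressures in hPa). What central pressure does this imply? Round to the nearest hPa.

899 hPa

ΔP = (V / 6.18)^(1/0.646) = (129/6.18)^1.548.
129/6.18 = 20.874; 20.874^1.548 ≈ 110.34 hPa.
P_c = 1009 − 110.34 = 898.66 ≈ 899 hPa.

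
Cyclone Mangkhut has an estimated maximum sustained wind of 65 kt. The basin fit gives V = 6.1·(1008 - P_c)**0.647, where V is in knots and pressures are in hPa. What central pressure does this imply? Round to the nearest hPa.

ΔP = (V / 6.1)^(1/0.647) = (65/6.1)^1.546.
65/6.1 = 10.656; 10.656^1.546 ≈ 38.75 hPa.
P_c = 1008 − 38.75 = 969.25 ≈ 969 hPa.

969 hPa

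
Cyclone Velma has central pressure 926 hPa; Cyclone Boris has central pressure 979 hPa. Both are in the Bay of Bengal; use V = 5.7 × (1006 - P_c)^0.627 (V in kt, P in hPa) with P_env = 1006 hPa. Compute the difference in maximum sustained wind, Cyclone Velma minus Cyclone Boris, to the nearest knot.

44 kt

Cyclone Velma: ΔP = 80; V ≈ 5.7 × 80^0.627 ≈ 88.94 kt.
Cyclone Boris: ΔP = 27; V ≈ 5.7 × 27^0.627 ≈ 45.01 kt.
Difference ≈ 88.94 − 45.01 = 43.93 → 44 kt.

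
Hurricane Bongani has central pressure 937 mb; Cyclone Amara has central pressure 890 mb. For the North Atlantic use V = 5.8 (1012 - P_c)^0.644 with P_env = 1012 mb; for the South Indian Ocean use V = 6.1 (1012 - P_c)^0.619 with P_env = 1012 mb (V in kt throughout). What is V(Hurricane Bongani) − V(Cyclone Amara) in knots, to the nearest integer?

-26 kt

Hurricane Bongani: ΔP = 75; V ≈ 5.8 × 75^0.644 ≈ 93.53 kt.
Cyclone Amara: ΔP = 122; V ≈ 6.1 × 122^0.619 ≈ 119.34 kt.
Difference ≈ 93.53 − 119.34 = -25.81 → -26 kt.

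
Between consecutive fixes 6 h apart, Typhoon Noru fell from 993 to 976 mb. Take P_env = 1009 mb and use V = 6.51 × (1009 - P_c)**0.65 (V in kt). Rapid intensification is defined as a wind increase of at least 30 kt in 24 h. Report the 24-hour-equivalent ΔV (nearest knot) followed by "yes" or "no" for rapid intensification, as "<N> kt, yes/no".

V₁: ΔP = 16, V ≈ 6.51 × 16^0.65 ≈ 39.47 kt.
V₂: ΔP = 33, V ≈ 6.51 × 33^0.65 ≈ 63.19 kt.
ΔV over 6 h = 23.72 kt → 24 h equivalent = 23.72 × 24/6 ≈ 94.88 kt.
95 kt ≥ 30 kt ⇒ rapid intensification.

95 kt, yes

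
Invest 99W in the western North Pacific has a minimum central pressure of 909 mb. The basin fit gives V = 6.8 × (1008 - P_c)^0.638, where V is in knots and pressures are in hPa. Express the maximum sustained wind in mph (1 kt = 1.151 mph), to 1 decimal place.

ΔP = 1008 − 909 = 99 mb.
V ≈ 6.8 × 99^0.638 = 6.8 × 18.759 ≈ 127.563 kt.
127.563 × 1.151 ≈ 146.82 mph → 146.8 mph.

146.8 mph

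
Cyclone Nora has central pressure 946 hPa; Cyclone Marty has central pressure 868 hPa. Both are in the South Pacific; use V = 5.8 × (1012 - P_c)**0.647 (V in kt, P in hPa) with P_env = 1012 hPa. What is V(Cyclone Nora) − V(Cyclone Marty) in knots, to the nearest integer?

-57 kt

Cyclone Nora: ΔP = 66; V ≈ 5.8 × 66^0.647 ≈ 87.23 kt.
Cyclone Marty: ΔP = 144; V ≈ 5.8 × 144^0.647 ≈ 144.51 kt.
Difference ≈ 87.23 − 144.51 = -57.28 → -57 kt.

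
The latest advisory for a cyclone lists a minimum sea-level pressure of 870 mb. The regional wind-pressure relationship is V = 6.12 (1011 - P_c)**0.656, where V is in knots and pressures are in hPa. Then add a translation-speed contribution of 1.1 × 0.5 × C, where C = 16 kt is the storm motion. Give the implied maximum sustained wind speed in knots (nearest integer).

166 kt

ΔP = 1011 − 870 = 141 mb.
141^0.656 ≈ 25.697.
V ≈ 6.12 × 25.697 ≈ 157.3 kt.
Translation term: 1.1 × 0.5 × 16 = 8.8 kt.
Corrected V ≈ 166.1 kt → 166 kt.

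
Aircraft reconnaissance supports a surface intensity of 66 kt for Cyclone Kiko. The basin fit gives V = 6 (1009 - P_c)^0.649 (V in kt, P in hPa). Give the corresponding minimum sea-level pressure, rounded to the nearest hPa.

ΔP = (V / 6)^(1/0.649) = (66/6)^1.541.
66/6 = 11.000; 11.000^1.541 ≈ 40.24 hPa.
P_c = 1009 − 40.24 = 968.76 ≈ 969 hPa.

969 hPa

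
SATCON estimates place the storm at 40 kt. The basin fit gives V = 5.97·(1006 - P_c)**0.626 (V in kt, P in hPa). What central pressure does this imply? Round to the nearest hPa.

985 hPa

ΔP = (V / 5.97)^(1/0.626) = (40/5.97)^1.597.
40/5.97 = 6.700; 6.700^1.597 ≈ 20.87 hPa.
P_c = 1006 − 20.87 = 985.13 ≈ 985 hPa.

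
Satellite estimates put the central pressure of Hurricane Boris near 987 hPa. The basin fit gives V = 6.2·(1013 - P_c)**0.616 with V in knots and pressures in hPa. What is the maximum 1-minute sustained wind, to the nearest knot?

46 kt

ΔP = 1013 − 987 = 26 hPa.
26^0.616 ≈ 7.441.
V ≈ 6.2 × 7.441 ≈ 46.1 kt.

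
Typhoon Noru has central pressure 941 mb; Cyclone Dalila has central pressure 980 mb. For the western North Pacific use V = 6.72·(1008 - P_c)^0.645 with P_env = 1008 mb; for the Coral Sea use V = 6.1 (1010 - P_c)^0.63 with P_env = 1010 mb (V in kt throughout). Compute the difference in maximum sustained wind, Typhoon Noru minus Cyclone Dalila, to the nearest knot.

Typhoon Noru: ΔP = 67; V ≈ 6.72 × 67^0.645 ≈ 101.20 kt.
Cyclone Dalila: ΔP = 30; V ≈ 6.1 × 30^0.63 ≈ 51.99 kt.
Difference ≈ 101.20 − 51.99 = 49.21 → 49 kt.

49 kt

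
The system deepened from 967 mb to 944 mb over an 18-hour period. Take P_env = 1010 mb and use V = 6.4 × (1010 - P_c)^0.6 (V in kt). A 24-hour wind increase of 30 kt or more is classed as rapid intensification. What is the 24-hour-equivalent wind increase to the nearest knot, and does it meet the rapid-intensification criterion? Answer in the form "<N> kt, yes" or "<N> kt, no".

24 kt, no

V₁: ΔP = 43, V ≈ 6.4 × 43^0.6 ≈ 61.13 kt.
V₂: ΔP = 66, V ≈ 6.4 × 66^0.6 ≈ 79.05 kt.
ΔV over 18 h = 17.92 kt → 24 h equivalent = 17.92 × 24/18 ≈ 23.89 kt.
24 kt < 30 kt ⇒ not rapid intensification.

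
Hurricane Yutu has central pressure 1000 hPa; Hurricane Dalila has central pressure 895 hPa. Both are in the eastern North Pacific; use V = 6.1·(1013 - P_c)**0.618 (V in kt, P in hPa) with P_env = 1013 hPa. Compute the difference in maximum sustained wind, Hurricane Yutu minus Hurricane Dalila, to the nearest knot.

-87 kt

Hurricane Yutu: ΔP = 13; V ≈ 6.1 × 13^0.618 ≈ 29.77 kt.
Hurricane Dalila: ΔP = 118; V ≈ 6.1 × 118^0.618 ≈ 116.35 kt.
Difference ≈ 29.77 − 116.35 = -86.58 → -87 kt.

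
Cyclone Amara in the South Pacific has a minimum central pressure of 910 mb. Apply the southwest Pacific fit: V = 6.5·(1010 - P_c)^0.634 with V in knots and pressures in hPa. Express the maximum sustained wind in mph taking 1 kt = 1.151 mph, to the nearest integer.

ΔP = 1010 − 910 = 100 mb.
V ≈ 6.5 × 100^0.634 = 6.5 × 18.535 ≈ 120.480 kt.
120.480 × 1.151 ≈ 138.67 mph → 139 mph.

139 mph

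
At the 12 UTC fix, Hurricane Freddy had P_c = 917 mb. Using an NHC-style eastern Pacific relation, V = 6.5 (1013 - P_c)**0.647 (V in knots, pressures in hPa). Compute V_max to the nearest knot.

125 kt

ΔP = 1013 − 917 = 96 mb.
96^0.647 ≈ 19.166.
V ≈ 6.5 × 19.166 ≈ 124.6 kt.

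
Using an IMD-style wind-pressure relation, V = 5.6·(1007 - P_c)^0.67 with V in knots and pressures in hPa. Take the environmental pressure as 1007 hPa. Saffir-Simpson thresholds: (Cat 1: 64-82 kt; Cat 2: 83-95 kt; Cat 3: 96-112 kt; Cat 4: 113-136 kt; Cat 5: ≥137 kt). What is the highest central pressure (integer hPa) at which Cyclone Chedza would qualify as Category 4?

918 hPa

Category 4 begins at V = 113 kt.
Required ΔP = (113/5.6)^(1/0.67) = 20.179^1.493 ≈ 88.63 hPa.
P_c ≤ 1007 − 88.63 = 918.37, so the highest integer P_c is 918 hPa.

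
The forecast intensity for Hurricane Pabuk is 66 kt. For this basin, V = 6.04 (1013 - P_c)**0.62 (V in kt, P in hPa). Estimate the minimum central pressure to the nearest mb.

966 mb

ΔP = (V / 6.04)^(1/0.62) = (66/6.04)^1.613.
66/6.04 = 10.927; 10.927^1.613 ≈ 47.32 mb.
P_c = 1013 − 47.32 = 965.68 ≈ 966 mb.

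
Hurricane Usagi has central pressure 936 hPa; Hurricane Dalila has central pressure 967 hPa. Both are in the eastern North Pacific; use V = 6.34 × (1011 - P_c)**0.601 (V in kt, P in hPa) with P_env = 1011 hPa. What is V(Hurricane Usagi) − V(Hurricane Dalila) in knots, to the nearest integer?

23 kt

Hurricane Usagi: ΔP = 75; V ≈ 6.34 × 75^0.601 ≈ 84.92 kt.
Hurricane Dalila: ΔP = 44; V ≈ 6.34 × 44^0.601 ≈ 61.63 kt.
Difference ≈ 84.92 − 61.63 = 23.29 → 23 kt.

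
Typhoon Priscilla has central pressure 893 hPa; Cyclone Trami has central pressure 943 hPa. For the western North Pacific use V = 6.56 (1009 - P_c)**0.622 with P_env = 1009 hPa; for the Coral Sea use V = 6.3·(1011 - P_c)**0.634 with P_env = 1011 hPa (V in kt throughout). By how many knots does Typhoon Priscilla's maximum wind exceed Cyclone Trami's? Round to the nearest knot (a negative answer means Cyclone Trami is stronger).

35 kt

Typhoon Priscilla: ΔP = 116; V ≈ 6.56 × 116^0.622 ≈ 126.18 kt.
Cyclone Trami: ΔP = 68; V ≈ 6.3 × 68^0.634 ≈ 91.44 kt.
Difference ≈ 126.18 − 91.44 = 34.74 → 35 kt.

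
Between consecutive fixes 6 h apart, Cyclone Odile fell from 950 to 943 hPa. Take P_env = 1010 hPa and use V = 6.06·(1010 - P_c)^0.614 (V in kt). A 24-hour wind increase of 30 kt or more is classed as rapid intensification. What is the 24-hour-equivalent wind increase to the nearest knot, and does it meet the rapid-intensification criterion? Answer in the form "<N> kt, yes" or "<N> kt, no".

V₁: ΔP = 60, V ≈ 6.06 × 60^0.614 ≈ 74.86 kt.
V₂: ΔP = 67, V ≈ 6.06 × 67^0.614 ≈ 80.11 kt.
ΔV over 6 h = 5.25 kt → 24 h equivalent = 5.25 × 24/6 ≈ 21.00 kt.
21 kt < 30 kt ⇒ not rapid intensification.

21 kt, no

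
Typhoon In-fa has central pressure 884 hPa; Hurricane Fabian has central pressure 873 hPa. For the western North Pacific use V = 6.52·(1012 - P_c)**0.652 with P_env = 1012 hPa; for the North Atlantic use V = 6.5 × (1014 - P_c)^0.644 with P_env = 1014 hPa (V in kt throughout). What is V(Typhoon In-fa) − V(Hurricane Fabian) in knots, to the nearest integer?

-3 kt

Typhoon In-fa: ΔP = 128; V ≈ 6.52 × 128^0.652 ≈ 154.22 kt.
Hurricane Fabian: ΔP = 141; V ≈ 6.5 × 141^0.644 ≈ 157.40 kt.
Difference ≈ 154.22 − 157.40 = -3.18 → -3 kt.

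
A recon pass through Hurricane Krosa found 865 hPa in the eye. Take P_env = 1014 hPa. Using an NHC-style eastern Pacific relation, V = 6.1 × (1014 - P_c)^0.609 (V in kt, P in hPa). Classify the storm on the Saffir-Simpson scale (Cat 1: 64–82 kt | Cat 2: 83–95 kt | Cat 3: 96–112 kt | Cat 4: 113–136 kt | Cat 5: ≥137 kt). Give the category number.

ΔP = 1014 − 865 = 149 hPa.
V ≈ 6.1 × 149^0.609 = 6.1 × 21.06 ≈ 128 kt.
128 kt falls in the Category 4 band.

4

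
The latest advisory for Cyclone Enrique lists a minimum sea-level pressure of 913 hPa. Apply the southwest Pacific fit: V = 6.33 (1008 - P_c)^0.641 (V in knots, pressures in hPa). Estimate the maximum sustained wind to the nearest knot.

ΔP = 1008 − 913 = 95 hPa.
95^0.641 ≈ 18.523.
V ≈ 6.33 × 18.523 ≈ 117.3 kt.

117 kt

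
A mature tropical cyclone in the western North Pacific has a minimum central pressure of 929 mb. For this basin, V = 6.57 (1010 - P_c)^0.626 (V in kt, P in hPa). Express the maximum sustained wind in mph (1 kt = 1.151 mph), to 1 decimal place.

ΔP = 1010 − 929 = 81 mb.
V ≈ 6.57 × 81^0.626 = 6.57 × 15.657 ≈ 102.867 kt.
102.867 × 1.151 ≈ 118.40 mph → 118.4 mph.

118.4 mph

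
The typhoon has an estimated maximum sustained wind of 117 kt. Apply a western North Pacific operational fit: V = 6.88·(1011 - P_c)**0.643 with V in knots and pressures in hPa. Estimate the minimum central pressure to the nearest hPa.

929 hPa

ΔP = (V / 6.88)^(1/0.643) = (117/6.88)^1.555.
117/6.88 = 17.006; 17.006^1.555 ≈ 82.00 hPa.
P_c = 1011 − 82.00 = 929.00 ≈ 929 hPa.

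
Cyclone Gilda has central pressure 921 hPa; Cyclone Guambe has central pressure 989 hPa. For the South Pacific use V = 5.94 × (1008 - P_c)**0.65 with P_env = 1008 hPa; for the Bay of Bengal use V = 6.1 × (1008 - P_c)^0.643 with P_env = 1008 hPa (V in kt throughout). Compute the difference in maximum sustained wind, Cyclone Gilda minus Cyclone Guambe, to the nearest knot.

Cyclone Gilda: ΔP = 87; V ≈ 5.94 × 87^0.65 ≈ 108.26 kt.
Cyclone Guambe: ΔP = 19; V ≈ 6.1 × 19^0.643 ≈ 40.51 kt.
Difference ≈ 108.26 − 40.51 = 67.75 → 68 kt.

68 kt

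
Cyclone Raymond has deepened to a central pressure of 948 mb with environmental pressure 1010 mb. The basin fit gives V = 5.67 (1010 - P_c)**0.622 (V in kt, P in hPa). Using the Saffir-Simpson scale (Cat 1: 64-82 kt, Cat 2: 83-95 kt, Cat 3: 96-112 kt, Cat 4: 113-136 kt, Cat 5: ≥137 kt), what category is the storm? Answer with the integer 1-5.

ΔP = 1010 − 948 = 62 mb.
V ≈ 5.67 × 62^0.622 = 5.67 × 13.03 ≈ 74 kt.
74 kt falls in the Category 1 band.

1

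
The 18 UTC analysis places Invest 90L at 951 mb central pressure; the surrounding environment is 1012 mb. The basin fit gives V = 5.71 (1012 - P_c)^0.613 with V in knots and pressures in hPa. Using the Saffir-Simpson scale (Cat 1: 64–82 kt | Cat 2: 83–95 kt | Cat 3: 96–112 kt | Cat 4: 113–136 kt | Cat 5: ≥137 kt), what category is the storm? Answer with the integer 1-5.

ΔP = 1012 − 951 = 61 mb.
V ≈ 5.71 × 61^0.613 = 5.71 × 12.43 ≈ 71 kt.
71 kt falls in the Category 1 band.

1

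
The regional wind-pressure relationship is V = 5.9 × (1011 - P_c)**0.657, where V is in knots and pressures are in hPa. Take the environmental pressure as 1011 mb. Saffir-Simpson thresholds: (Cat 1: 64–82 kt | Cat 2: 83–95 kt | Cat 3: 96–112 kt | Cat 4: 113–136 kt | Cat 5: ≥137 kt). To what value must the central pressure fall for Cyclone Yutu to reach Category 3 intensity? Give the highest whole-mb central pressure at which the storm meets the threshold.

Category 3 begins at V = 96 kt.
Required ΔP = (96/5.9)^(1/0.657) = 16.271^1.522 ≈ 69.80 mb.
P_c ≤ 1011 − 69.80 = 941.20, so the highest integer P_c is 941 mb.

941 mb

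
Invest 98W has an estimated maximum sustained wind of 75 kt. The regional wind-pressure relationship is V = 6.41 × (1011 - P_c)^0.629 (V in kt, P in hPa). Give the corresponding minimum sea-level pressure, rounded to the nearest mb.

961 mb

ΔP = (V / 6.41)^(1/0.629) = (75/6.41)^1.590.
75/6.41 = 11.700; 11.700^1.590 ≈ 49.92 mb.
P_c = 1011 − 49.92 = 961.08 ≈ 961 mb.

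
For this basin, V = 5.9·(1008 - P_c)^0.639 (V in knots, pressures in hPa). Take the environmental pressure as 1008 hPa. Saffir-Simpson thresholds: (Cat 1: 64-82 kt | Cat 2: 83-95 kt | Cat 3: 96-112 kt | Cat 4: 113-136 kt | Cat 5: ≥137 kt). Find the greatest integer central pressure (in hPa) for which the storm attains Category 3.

929 hPa

Category 3 begins at V = 96 kt.
Required ΔP = (96/5.9)^(1/0.639) = 16.271^1.565 ≈ 78.67 hPa.
P_c ≤ 1008 − 78.67 = 929.33, so the highest integer P_c is 929 hPa.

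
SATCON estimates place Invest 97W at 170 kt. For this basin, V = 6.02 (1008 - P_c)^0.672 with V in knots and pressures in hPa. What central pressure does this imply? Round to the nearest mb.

864 mb

ΔP = (V / 6.02)^(1/0.672) = (170/6.02)^1.488.
170/6.02 = 28.239; 28.239^1.488 ≈ 144.21 mb.
P_c = 1008 − 144.21 = 863.79 ≈ 864 mb.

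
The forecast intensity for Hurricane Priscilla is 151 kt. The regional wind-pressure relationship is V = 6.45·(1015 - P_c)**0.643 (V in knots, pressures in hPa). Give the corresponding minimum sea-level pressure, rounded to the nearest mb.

ΔP = (V / 6.45)^(1/0.643) = (151/6.45)^1.555.
151/6.45 = 23.411; 23.411^1.555 ≈ 134.81 mb.
P_c = 1015 − 134.81 = 880.19 ≈ 880 mb.

880 mb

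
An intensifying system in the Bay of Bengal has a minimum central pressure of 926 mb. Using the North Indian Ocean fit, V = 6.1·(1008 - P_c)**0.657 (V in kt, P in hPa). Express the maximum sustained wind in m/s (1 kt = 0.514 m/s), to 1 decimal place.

56.7 m/s

ΔP = 1008 − 926 = 82 mb.
V ≈ 6.1 × 82^0.657 = 6.1 × 18.087 ≈ 110.333 kt.
110.333 × 0.514 ≈ 56.71 m/s → 56.7 m/s.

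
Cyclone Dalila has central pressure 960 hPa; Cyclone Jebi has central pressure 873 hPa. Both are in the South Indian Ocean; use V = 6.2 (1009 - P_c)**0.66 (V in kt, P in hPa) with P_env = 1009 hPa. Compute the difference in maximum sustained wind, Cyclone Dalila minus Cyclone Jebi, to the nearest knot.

Cyclone Dalila: ΔP = 49; V ≈ 6.2 × 49^0.66 ≈ 80.89 kt.
Cyclone Jebi: ΔP = 136; V ≈ 6.2 × 136^0.66 ≈ 158.68 kt.
Difference ≈ 80.89 − 158.68 = -77.79 → -78 kt.

-78 kt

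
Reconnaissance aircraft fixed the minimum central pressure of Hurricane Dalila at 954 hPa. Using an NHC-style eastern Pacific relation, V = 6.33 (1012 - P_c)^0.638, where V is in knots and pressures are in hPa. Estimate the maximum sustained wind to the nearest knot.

84 kt

ΔP = 1012 − 954 = 58 hPa.
58^0.638 ≈ 13.337.
V ≈ 6.33 × 13.337 ≈ 84.4 kt.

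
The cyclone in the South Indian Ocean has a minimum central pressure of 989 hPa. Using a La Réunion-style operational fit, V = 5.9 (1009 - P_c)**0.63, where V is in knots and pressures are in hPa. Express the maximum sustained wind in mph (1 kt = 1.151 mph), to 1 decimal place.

ΔP = 1009 − 989 = 20 hPa.
V ≈ 5.9 × 20^0.63 = 5.9 × 6.602 ≈ 38.949 kt.
38.949 × 1.151 ≈ 44.83 mph → 44.8 mph.

44.8 mph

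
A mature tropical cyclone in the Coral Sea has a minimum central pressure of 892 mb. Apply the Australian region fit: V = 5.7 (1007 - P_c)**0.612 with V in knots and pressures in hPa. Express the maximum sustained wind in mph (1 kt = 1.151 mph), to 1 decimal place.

119.7 mph

ΔP = 1007 − 892 = 115 mb.
V ≈ 5.7 × 115^0.612 = 5.7 × 18.245 ≈ 103.997 kt.
103.997 × 1.151 ≈ 119.70 mph → 119.7 mph.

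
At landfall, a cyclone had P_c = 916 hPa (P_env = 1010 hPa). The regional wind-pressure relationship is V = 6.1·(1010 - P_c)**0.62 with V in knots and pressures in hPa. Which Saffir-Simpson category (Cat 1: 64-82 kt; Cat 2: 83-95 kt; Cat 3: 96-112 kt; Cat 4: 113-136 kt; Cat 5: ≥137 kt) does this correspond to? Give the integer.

ΔP = 1010 − 916 = 94 hPa.
V ≈ 6.1 × 94^0.62 = 6.1 × 16.72 ≈ 102 kt.
102 kt falls in the Category 3 band.

3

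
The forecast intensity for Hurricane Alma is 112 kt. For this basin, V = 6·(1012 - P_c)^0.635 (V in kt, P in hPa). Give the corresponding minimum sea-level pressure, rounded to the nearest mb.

ΔP = (V / 6)^(1/0.635) = (112/6)^1.575.
112/6 = 18.667; 18.667^1.575 ≈ 100.39 mb.
P_c = 1012 − 100.39 = 911.61 ≈ 912 mb.

912 mb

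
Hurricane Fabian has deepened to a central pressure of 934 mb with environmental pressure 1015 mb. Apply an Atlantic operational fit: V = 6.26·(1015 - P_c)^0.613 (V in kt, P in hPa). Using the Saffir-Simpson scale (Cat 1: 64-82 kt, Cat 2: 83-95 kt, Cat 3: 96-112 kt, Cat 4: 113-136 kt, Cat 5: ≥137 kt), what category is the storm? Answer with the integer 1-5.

2

ΔP = 1015 − 934 = 81 mb.
V ≈ 6.26 × 81^0.613 = 6.26 × 14.79 ≈ 93 kt.
93 kt falls in the Category 2 band.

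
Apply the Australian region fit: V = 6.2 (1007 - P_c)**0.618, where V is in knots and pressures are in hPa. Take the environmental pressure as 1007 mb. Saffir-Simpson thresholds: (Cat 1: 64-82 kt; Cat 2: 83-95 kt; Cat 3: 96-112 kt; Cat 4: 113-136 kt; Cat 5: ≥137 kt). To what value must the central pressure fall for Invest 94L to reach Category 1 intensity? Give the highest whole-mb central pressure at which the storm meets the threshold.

Category 1 begins at V = 64 kt.
Required ΔP = (64/6.2)^(1/0.618) = 10.323^1.618 ≈ 43.70 mb.
P_c ≤ 1007 − 43.70 = 963.30, so the highest integer P_c is 963 mb.

963 mb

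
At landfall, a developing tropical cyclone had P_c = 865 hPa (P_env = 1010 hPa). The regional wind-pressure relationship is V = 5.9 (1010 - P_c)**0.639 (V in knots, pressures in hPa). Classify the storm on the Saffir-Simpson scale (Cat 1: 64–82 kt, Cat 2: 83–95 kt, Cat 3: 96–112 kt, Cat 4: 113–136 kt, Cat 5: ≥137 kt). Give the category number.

5

ΔP = 1010 − 865 = 145 hPa.
V ≈ 5.9 × 145^0.639 = 5.9 × 24.05 ≈ 142 kt.
142 kt falls in the Category 5 band.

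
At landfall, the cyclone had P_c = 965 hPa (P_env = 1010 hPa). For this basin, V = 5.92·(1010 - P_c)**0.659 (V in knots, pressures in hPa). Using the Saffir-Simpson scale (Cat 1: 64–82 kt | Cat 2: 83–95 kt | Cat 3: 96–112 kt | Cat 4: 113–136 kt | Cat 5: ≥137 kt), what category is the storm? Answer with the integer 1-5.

1

ΔP = 1010 − 965 = 45 hPa.
V ≈ 5.92 × 45^0.659 = 5.92 × 12.29 ≈ 73 kt.
73 kt falls in the Category 1 band.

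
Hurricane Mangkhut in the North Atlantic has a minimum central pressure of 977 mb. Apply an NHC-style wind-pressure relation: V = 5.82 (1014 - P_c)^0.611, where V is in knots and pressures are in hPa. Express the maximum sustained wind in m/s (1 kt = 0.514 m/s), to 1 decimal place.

ΔP = 1014 − 977 = 37 mb.
V ≈ 5.82 × 37^0.611 = 5.82 × 9.082 ≈ 52.856 kt.
52.856 × 0.514 ≈ 27.17 m/s → 27.2 m/s.

27.2 m/s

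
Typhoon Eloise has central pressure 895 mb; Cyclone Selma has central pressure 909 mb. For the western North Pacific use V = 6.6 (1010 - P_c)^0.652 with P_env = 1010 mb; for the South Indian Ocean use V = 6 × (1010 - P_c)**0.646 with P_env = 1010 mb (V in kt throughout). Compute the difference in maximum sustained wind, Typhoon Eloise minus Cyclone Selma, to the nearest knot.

27 kt

Typhoon Eloise: ΔP = 115; V ≈ 6.6 × 115^0.652 ≈ 145.59 kt.
Cyclone Selma: ΔP = 101; V ≈ 6 × 101^0.646 ≈ 118.29 kt.
Difference ≈ 145.59 − 118.29 = 27.30 → 27 kt.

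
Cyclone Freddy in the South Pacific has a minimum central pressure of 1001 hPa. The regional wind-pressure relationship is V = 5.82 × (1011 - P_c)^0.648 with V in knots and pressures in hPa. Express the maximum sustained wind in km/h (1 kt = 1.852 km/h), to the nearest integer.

ΔP = 1011 − 1001 = 10 hPa.
V ≈ 5.82 × 10^0.648 = 5.82 × 4.446 ≈ 25.878 kt.
25.878 × 1.852 ≈ 47.93 km/h → 48 km/h.

48 km/h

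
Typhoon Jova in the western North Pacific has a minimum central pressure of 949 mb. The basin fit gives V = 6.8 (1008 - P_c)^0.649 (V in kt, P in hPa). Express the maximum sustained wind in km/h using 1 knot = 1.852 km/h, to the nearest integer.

ΔP = 1008 − 949 = 59 mb.
V ≈ 6.8 × 59^0.649 = 6.8 × 14.102 ≈ 95.894 kt.
95.894 × 1.852 ≈ 177.60 km/h → 178 km/h.

178 km/h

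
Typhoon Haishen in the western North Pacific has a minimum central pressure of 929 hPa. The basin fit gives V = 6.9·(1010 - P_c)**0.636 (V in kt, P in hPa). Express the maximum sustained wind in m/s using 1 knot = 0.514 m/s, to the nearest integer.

ΔP = 1010 − 929 = 81 hPa.
V ≈ 6.9 × 81^0.636 = 6.9 × 16.360 ≈ 112.887 kt.
112.887 × 0.514 ≈ 58.02 m/s → 58 m/s.

58 m/s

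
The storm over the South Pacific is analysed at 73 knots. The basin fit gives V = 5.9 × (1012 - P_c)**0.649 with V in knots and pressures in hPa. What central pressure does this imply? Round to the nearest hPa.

ΔP = (V / 5.9)^(1/0.649) = (73/5.9)^1.541.
73/5.9 = 12.373; 12.373^1.541 ≈ 48.23 hPa.
P_c = 1012 − 48.23 = 963.77 ≈ 964 hPa.

964 hPa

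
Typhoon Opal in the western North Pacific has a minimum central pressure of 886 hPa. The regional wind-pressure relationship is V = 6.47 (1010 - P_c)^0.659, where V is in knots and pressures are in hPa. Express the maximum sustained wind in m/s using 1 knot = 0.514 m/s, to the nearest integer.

80 m/s

ΔP = 1010 − 886 = 124 hPa.
V ≈ 6.47 × 124^0.659 = 6.47 × 23.964 ≈ 155.049 kt.
155.049 × 0.514 ≈ 79.70 m/s → 80 m/s.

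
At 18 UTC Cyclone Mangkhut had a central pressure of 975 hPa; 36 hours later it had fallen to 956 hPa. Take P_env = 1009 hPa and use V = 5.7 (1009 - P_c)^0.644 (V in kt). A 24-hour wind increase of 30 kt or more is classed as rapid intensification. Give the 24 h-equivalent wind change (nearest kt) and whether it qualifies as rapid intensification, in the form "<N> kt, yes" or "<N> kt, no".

V₁: ΔP = 34, V ≈ 5.7 × 34^0.644 ≈ 55.23 kt.
V₂: ΔP = 53, V ≈ 5.7 × 53^0.644 ≈ 73.50 kt.
ΔV over 36 h = 18.27 kt → 24 h equivalent = 18.27 × 24/36 ≈ 12.18 kt.
12 kt < 30 kt ⇒ not rapid intensification.

12 kt, no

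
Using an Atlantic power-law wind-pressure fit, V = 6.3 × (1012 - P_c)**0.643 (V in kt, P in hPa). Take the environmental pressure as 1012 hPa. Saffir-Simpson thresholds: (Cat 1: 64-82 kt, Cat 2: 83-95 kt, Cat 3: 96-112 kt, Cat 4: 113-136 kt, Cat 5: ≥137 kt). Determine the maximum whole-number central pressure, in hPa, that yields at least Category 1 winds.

Category 1 begins at V = 64 kt.
Required ΔP = (64/6.3)^(1/0.643) = 10.159^1.555 ≈ 36.80 hPa.
P_c ≤ 1012 − 36.80 = 975.20, so the highest integer P_c is 975 hPa.

975 hPa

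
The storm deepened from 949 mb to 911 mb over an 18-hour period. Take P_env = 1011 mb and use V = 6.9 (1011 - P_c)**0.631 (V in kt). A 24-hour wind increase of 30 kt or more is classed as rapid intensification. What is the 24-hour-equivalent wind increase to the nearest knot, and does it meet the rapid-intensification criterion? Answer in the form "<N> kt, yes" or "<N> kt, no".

V₁: ΔP = 62, V ≈ 6.9 × 62^0.631 ≈ 93.29 kt.
V₂: ΔP = 100, V ≈ 6.9 × 100^0.631 ≈ 126.14 kt.
ΔV over 18 h = 32.85 kt → 24 h equivalent = 32.85 × 24/18 ≈ 43.80 kt.
44 kt ≥ 30 kt ⇒ rapid intensification.

44 kt, yes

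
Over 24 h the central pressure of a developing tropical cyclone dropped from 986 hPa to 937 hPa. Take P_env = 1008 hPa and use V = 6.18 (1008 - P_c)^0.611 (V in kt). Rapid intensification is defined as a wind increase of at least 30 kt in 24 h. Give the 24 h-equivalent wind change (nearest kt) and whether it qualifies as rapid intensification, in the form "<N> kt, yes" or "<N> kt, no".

43 kt, yes

V₁: ΔP = 22, V ≈ 6.18 × 22^0.611 ≈ 40.85 kt.
V₂: ΔP = 71, V ≈ 6.18 × 71^0.611 ≈ 83.58 kt.
ΔV over 24 h = 42.73 kt → 24 h equivalent = 42.73 × 24/24 ≈ 42.73 kt.
43 kt ≥ 30 kt ⇒ rapid intensification.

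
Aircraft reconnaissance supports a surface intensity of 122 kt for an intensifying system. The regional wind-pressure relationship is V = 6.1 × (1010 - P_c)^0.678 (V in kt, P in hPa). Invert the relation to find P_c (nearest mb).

ΔP = (V / 6.1)^(1/0.678) = (122/6.1)^1.475.
122/6.1 = 20.000; 20.000^1.475 ≈ 82.97 mb.
P_c = 1010 − 82.97 = 927.03 ≈ 927 mb.

927 mb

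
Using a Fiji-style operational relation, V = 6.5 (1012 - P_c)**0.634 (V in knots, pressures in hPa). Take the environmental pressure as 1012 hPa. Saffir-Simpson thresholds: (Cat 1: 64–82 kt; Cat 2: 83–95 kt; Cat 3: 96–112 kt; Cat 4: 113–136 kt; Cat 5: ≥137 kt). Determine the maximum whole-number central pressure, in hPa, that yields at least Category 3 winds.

942 hPa

Category 3 begins at V = 96 kt.
Required ΔP = (96/6.5)^(1/0.634) = 14.769^1.577 ≈ 69.89 hPa.
P_c ≤ 1012 − 69.89 = 942.11, so the highest integer P_c is 942 hPa.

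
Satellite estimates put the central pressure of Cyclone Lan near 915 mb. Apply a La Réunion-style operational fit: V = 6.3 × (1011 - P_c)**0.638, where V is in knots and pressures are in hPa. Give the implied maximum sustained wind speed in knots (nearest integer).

116 kt

ΔP = 1011 − 915 = 96 mb.
96^0.638 ≈ 18.395.
V ≈ 6.3 × 18.395 ≈ 115.9 kt.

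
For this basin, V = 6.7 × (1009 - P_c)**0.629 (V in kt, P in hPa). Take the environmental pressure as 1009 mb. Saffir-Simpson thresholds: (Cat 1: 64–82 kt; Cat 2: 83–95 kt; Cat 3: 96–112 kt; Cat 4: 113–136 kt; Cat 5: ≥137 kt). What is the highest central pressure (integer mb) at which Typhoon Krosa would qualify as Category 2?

954 mb

Category 2 begins at V = 83 kt.
Required ΔP = (83/6.7)^(1/0.629) = 12.388^1.590 ≈ 54.66 mb.
P_c ≤ 1009 − 54.66 = 954.34, so the highest integer P_c is 954 mb.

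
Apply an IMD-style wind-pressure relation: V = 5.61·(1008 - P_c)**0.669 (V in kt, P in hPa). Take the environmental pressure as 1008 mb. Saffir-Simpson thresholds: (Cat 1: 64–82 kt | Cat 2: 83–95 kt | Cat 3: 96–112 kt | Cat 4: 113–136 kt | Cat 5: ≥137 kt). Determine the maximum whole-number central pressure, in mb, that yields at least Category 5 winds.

889 mb

Category 5 begins at V = 137 kt.
Required ΔP = (137/5.61)^(1/0.669) = 24.421^1.495 ≈ 118.68 mb.
P_c ≤ 1008 − 118.68 = 889.32, so the highest integer P_c is 889 mb.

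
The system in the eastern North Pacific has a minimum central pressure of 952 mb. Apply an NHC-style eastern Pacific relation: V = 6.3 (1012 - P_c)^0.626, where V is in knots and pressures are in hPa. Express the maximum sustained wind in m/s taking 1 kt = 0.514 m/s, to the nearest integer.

ΔP = 1012 − 952 = 60 mb.
V ≈ 6.3 × 60^0.626 = 6.3 × 12.975 ≈ 81.745 kt.
81.745 × 0.514 ≈ 42.02 m/s → 42 m/s.

42 m/s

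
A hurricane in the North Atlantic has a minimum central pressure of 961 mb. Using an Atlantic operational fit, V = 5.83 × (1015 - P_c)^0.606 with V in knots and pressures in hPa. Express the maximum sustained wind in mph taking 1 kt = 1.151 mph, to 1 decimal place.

ΔP = 1015 − 961 = 54 mb.
V ≈ 5.83 × 54^0.606 = 5.83 × 11.216 ≈ 65.388 kt.
65.388 × 1.151 ≈ 75.26 mph → 75.3 mph.

75.3 mph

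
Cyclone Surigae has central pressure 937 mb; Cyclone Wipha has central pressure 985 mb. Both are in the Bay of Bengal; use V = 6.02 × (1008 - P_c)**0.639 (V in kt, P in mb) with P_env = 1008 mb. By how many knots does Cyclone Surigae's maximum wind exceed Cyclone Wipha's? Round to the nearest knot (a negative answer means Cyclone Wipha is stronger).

47 kt

Cyclone Surigae: ΔP = 71; V ≈ 6.02 × 71^0.639 ≈ 91.74 kt.
Cyclone Wipha: ΔP = 23; V ≈ 6.02 × 23^0.639 ≈ 44.64 kt.
Difference ≈ 91.74 − 44.64 = 47.10 → 47 kt.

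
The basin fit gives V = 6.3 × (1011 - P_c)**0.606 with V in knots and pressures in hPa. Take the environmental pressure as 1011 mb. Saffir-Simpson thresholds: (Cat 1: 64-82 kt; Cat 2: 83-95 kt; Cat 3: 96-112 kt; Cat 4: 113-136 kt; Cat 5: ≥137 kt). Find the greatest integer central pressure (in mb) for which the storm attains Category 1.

Category 1 begins at V = 64 kt.
Required ΔP = (64/6.3)^(1/0.606) = 10.159^1.650 ≈ 45.86 mb.
P_c ≤ 1011 − 45.86 = 965.14, so the highest integer P_c is 965 mb.

965 mb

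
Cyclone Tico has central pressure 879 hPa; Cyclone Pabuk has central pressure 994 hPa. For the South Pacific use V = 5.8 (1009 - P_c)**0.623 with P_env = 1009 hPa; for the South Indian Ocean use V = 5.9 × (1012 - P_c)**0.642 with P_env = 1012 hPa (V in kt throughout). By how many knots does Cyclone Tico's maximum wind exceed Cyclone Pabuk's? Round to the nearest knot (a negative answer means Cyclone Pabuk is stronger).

83 kt

Cyclone Tico: ΔP = 130; V ≈ 5.8 × 130^0.623 ≈ 120.34 kt.
Cyclone Pabuk: ΔP = 18; V ≈ 5.9 × 18^0.642 ≈ 37.73 kt.
Difference ≈ 120.34 − 37.73 = 82.61 → 83 kt.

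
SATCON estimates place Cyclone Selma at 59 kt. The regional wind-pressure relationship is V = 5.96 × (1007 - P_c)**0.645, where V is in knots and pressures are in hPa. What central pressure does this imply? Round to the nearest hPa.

ΔP = (V / 5.96)^(1/0.645) = (59/5.96)^1.550.
59/5.96 = 9.899; 9.899^1.550 ≈ 34.96 hPa.
P_c = 1007 − 34.96 = 972.04 ≈ 972 hPa.

972 hPa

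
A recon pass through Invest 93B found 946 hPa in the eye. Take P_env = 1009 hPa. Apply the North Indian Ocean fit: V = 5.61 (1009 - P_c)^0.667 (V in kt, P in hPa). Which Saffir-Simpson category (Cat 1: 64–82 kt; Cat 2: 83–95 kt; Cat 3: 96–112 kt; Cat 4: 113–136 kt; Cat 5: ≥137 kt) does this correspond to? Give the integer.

ΔP = 1009 − 946 = 63 hPa.
V ≈ 5.61 × 63^0.667 = 5.61 × 15.85 ≈ 89 kt.
89 kt falls in the Category 2 band.

2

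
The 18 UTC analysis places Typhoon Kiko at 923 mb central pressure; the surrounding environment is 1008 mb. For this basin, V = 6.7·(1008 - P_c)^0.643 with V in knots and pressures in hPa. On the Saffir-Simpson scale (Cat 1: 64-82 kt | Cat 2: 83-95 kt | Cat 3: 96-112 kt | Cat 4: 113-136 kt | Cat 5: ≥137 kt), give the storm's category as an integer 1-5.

4

ΔP = 1008 − 923 = 85 mb.
V ≈ 6.7 × 85^0.643 = 6.7 × 17.40 ≈ 117 kt.
117 kt falls in the Category 4 band.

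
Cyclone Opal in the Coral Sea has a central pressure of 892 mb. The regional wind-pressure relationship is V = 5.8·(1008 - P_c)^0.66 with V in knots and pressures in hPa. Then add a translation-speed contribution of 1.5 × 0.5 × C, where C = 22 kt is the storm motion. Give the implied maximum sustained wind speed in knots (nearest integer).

150 kt

ΔP = 1008 − 892 = 116 mb.
116^0.66 ≈ 23.043.
V ≈ 5.8 × 23.043 ≈ 133.7 kt.
Translation term: 1.5 × 0.5 × 22 = 16.5 kt.
Corrected V ≈ 150.2 kt → 150 kt.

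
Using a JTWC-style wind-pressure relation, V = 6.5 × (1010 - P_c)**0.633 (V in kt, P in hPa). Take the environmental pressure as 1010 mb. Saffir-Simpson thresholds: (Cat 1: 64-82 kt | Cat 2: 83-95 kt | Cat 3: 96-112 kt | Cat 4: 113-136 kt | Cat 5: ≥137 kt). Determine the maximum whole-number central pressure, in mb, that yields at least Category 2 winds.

954 mb

Category 2 begins at V = 83 kt.
Required ΔP = (83/6.5)^(1/0.633) = 12.769^1.580 ≈ 55.91 mb.
P_c ≤ 1010 − 55.91 = 954.09, so the highest integer P_c is 954 mb.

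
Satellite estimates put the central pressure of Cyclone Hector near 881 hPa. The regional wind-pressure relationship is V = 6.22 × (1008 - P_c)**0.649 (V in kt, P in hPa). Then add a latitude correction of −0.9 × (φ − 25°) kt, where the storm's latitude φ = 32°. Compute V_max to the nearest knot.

138 kt

ΔP = 1008 − 881 = 127 hPa.
127^0.649 ≈ 23.194.
V ≈ 6.22 × 23.194 ≈ 144.3 kt.
Latitude correction: −0.9 × (32 − 25) = -6.3 kt.
Corrected V ≈ 138 kt → 138 kt.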